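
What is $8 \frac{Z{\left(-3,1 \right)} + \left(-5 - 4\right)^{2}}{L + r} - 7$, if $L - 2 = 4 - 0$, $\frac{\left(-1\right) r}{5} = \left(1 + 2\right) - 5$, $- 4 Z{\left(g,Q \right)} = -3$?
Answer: $\frac{271}{8} \approx 33.875$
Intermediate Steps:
$Z{\left(g,Q \right)} = \frac{3}{4}$ ($Z{\left(g,Q \right)} = \left(- \frac{1}{4}\right) \left(-3\right) = \frac{3}{4}$)
$r = 10$ ($r = - 5 \left(\left(1 + 2\right) - 5\right) = - 5 \left(3 - 5\right) = \left(-5\right) \left(-2\right) = 10$)
$L = 6$ ($L = 2 + \left(4 - 0\right) = 2 + \left(4 + 0\right) = 2 + 4 = 6$)
$8 \frac{Z{\left(-3,1 \right)} + \left(-5 - 4\right)^{2}}{L + r} - 7 = 8 \frac{\frac{3}{4} + \left(-5 - 4\right)^{2}}{6 + 10} - 7 = 8 \frac{\frac{3}{4} + \left(-9\right)^{2}}{16} - 7 = 8 \left(\frac{3}{4} + 81\right) \frac{1}{16} - 7 = 8 \cdot \frac{327}{4} \cdot \frac{1}{16} - 7 = 8 \cdot \frac{327}{64} - 7 = \frac{327}{8} - 7 = \frac{271}{8}$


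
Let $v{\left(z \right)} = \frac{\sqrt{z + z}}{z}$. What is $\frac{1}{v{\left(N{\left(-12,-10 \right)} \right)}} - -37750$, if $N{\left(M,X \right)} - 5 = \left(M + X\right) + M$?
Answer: $37750 + \frac{i \sqrt{58}}{2} \approx 37750.0 + 3.8079 i$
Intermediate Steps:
$N{\left(M,X \right)} = 5 + X + 2 M$ ($N{\left(M,X \right)} = 5 + \left(\left(M + X\right) + M\right) = 5 + \left(X + 2 M\right) = 5 + X + 2 M$)
$v{\left(z \right)} = \frac{\sqrt{2}}{\sqrt{z}}$ ($v{\left(z \right)} = \frac{\sqrt{2 z}}{z} = \frac{\sqrt{2} \sqrt{z}}{z} = \frac{\sqrt{2}}{\sqrt{z}}$)
$\frac{1}{v{\left(N{\left(-12,-10 \right)} \right)}} - -37750 = \frac{1}{\sqrt{2} \frac{1}{\sqrt{5 - 10 + 2 \left(-12\right)}}} - -37750 = \frac{1}{\sqrt{2} \frac{1}{\sqrt{5 - 10 - 24}}} + 37750 = \frac{1}{\sqrt{2} \frac{1}{\sqrt{-29}}} + 37750 = \frac{1}{\sqrt{2} \left(- \frac{i \sqrt{29}}{29}\right)} + 37750 = \frac{1}{\left(- \frac{1}{29}\right) i \sqrt{58}} + 37750 = \frac{i \sqrt{58}}{2} + 37750 = 37750 + \frac{i \sqrt{58}}{2}$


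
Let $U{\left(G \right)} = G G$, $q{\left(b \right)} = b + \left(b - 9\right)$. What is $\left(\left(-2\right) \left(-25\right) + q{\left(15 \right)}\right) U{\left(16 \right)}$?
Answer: $18176$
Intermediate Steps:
$q{\left(b \right)} = -9 + 2 b$ ($q{\left(b \right)} = b + \left(-9 + b\right) = -9 + 2 b$)
$U{\left(G \right)} = G^{2}$
$\left(\left(-2\right) \left(-25\right) + q{\left(15 \right)}\right) U{\left(16 \right)} = \left(\left(-2\right) \left(-25\right) + \left(-9 + 2 \cdot 15\right)\right) 16^{2} = \left(50 + \left(-9 + 30\right)\right) 256 = \left(50 + 21\right) 256 = 71 \cdot 256 = 18176$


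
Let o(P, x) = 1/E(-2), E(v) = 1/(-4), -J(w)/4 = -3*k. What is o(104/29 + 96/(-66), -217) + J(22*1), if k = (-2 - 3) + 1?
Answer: -52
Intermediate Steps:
k = -4 (k = -5 + 1 = -4)
J(w) = -48 (J(w) = -(-12)*(-4) = -4*12 = -48)
E(v) = -¼
o(P, x) = -4 (o(P, x) = 1/(-¼) = -4)
o(104/29 + 96/(-66), -217) + J(22*1) = -4 - 48 = -52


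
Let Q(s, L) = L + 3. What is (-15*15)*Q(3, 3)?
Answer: -1350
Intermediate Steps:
Q(s, L) = 3 + L
(-15*15)*Q(3, 3) = (-15*15)*(3 + 3) = -225*6 = -1350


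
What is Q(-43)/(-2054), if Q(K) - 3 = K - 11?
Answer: 51/2054 ≈ 0.024830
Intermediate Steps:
Q(K) = -8 + K (Q(K) = 3 + (K - 11) = 3 + (-11 + K) = -8 + K)
Q(-43)/(-2054) = (-8 - 43)/(-2054) = -51*(-1/2054) = 51/2054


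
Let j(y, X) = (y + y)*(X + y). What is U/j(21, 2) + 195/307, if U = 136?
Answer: 115061/148281 ≈ 0.77597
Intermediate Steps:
j(y, X) = 2*y*(X + y) (j(y, X) = (2*y)*(X + y) = 2*y*(X + y))
U/j(21, 2) + 195/307 = 136/((2*21*(2 + 21))) + 195/307 = 136/((2*21*23)) + 195*(1/307) = 136/966 + 195/307 = 136*(1/966) + 195/307 = 68/483 + 195/307 = 115061/148281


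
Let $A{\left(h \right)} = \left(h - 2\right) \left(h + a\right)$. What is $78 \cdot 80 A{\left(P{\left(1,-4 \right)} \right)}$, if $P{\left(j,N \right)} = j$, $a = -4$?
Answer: $18720$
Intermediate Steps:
$A{\left(h \right)} = \left(-4 + h\right) \left(-2 + h\right)$ ($A{\left(h \right)} = \left(h - 2\right) \left(h - 4\right) = \left(-2 + h\right) \left(-4 + h\right) = \left(-4 + h\right) \left(-2 + h\right)$)
$78 \cdot 80 A{\left(P{\left(1,-4 \right)} \right)} = 78 \cdot 80 \left(8 + 1^{2} - 6\right) = 6240 \left(8 + 1 - 6\right) = 6240 \cdot 3 = 18720$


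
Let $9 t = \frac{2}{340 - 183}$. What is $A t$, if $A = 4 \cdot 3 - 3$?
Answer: $\frac{2}{157} \approx 0.012739$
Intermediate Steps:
$A = 9$ ($A = 12 - 3 = 9$)
$t = \frac{2}{1413}$ ($t = \frac{2 \frac{1}{340 - 183}}{9} = \frac{2 \cdot \frac{1}{157}}{9} = \frac{1}{9} \cdot \frac{2}{157} = \frac{2}{1413} \approx 0.0014154$)
$A t = 9 \cdot \frac{2}{1413} = \frac{2}{157}$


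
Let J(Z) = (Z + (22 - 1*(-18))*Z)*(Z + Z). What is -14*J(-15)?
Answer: -258300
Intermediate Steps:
J(Z) = 82*Z**2 (J(Z) = (Z + (22 + 18)*Z)*(2*Z) = (Z + 40*Z)*(2*Z) = (41*Z)*(2*Z) = 82*Z**2)
-14*J(-15) = -1148*(-15)**2 = -1148*225 = -14*18450 = -258300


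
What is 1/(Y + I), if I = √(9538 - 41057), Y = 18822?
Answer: 18822/354299203 - I*√31519/354299203 ≈ 5.3125e-5 - 5.0109e-7*I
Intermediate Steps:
I = I*√31519 (I = √(-31519) = I*√31519 ≈ 177.54*I)
1/(Y + I) = 1/(18822 + I*√31519)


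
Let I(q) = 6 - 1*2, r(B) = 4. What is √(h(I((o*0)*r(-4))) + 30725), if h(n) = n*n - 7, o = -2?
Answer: 11*√254 ≈ 175.31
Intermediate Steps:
I(q) = 4 (I(q) = 6 - 2 = 4)
h(n) = -7 + n² (h(n) = n² - 7 = -7 + n²)
√(h(I((o*0)*r(-4))) + 30725) = √((-7 + 4²) + 30725) = √((-7 + 16) + 30725) = √(9 + 30725) = √30734 = 11*√254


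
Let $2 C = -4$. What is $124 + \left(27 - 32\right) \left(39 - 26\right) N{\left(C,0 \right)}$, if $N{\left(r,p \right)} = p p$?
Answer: $124$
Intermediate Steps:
$C = -2$ ($C = \frac{1}{2} \left(-4\right) = -2$)
$N{\left(r,p \right)} = p^{2}$
$124 + \left(27 - 32\right) \left(39 - 26\right) N{\left(C,0 \right)} = 124 + \left(27 - 32\right) \left(39 - 26\right) 0^{2} = 124 + \left(-5\right) 13 \cdot 0 = 124 - 0 = 124 + 0 = 124$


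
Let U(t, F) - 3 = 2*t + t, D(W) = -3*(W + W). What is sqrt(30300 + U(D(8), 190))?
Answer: 3*sqrt(3351) ≈ 173.66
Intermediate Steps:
D(W) = -6*W
U(t, F) = 3 + 3*t (U(t, F) = 3 + (2*t + t) = 3 + 3*t)
sqrt(30300 + U(D(8), 190)) = sqrt(30300 + (3 + 3*(-6*8))) = sqrt(30300 + (3 + 3*(-48))) = sqrt(30300 + (3 - 144)) = sqrt(30300 - 141) = sqrt(30159) = 3*sqrt(3351)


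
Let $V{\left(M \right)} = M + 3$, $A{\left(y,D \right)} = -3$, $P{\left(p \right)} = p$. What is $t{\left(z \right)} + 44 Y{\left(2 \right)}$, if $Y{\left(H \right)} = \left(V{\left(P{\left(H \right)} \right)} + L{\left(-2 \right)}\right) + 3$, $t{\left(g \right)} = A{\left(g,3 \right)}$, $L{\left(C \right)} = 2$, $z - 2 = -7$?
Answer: $437$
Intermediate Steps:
$z = -5$ ($z = 2 - 7 = -5$)
$V{\left(M \right)} = 3 + M$
$t{\left(g \right)} = -3$
$Y{\left(H \right)} = 8 + H$ ($Y{\left(H \right)} = \left(\left(3 + H\right) + 2\right) + 3 = \left(5 + H\right) + 3 = 8 + H$)
$t{\left(z \right)} + 44 Y{\left(2 \right)} = -3 + 44 \left(8 + 2\right) = -3 + 44 \cdot 10 = -3 + 440 = 437$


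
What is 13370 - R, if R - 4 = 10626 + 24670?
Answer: -21930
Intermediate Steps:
R = 35300 (R = 4 + (10626 + 24670) = 4 + 35296 = 35300)
13370 - R = 13370 - 1*35300 = 13370 - 35300 = -21930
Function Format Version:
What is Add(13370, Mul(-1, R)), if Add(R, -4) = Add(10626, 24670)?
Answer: -21930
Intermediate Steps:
R = 35300 (R = Add(4, Add(10626, 24670)) = Add(4, 35296) = 35300)
Add(13370, Mul(-1, R)) = Add(13370, Mul(-1, 35300)) = Add(13370, -35300) = -21930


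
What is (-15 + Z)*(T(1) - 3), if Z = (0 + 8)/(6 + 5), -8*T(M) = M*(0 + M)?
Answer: 3925/88 ≈ 44.602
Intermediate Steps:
T(M) = -M²/8 (T(M) = -M*(0 + M)/8 = -M*M/8 = -M²/8)
Z = 8/11 ≈ 0.72727
(-15 + Z)*(T(1) - 3) = (-15 + 8/11)*(-⅛*1² - 3) = -157*(-⅛*1 - 3)/11 = -157*(-⅛ - 3)/11 = -157/11*(-25/8) = 3925/88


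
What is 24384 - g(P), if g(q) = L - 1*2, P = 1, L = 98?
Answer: 24288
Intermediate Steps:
g(q) = 96 (g(q) = 98 - 1*2 = 98 - 2 = 96)
24384 - g(P) = 24384 - 1*96 = 24384 - 96 = 24288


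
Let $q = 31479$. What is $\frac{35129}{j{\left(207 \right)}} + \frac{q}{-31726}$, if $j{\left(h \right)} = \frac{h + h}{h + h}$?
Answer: $\frac{1114471175}{31726} \approx 35128.0$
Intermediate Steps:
$j{\left(h \right)} = 1$ ($j{\left(h \right)} = \frac{2 h}{2 h} = 2 h \frac{1}{2 h} = 1$)
$\frac{35129}{j{\left(207 \right)}} + \frac{q}{-31726} = \frac{35129}{1} + \frac{31479}{-31726} = 35129 \cdot 1 + 31479 \left(- \frac{1}{31726}\right) = 35129 - \frac{31479}{31726} = \frac{1114471175}{31726}$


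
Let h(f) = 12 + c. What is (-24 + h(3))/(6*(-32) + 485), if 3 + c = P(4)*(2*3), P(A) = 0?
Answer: -15/293 ≈ -0.051195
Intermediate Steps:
c = -3 (c = -3 + 0*(2*3) = -3 + 0*6 = -3 + 0 = -3)
h(f) = 9 (h(f) = 12 - 3 = 9)
(-24 + h(3))/(6*(-32) + 485) = (-24 + 9)/(6*(-32) + 485) = -15/(-192 + 485) = -15/293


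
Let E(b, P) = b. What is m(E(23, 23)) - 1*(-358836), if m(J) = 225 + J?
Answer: 359084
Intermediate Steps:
m(E(23, 23)) - 1*(-358836) = (225 + 23) - 1*(-358836) = 248 + 358836 = 359084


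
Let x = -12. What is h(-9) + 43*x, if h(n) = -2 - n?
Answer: -509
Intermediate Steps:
h(-9) + 43*x = (-2 - 1*(-9)) + 43*(-12) = (-2 + 9) - 516 = 7 - 516 = -509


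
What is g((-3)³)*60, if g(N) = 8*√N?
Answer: 1440*I*√3 ≈ 2494.2*I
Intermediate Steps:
g((-3)³)*60 = (8*√((-3)³))*60 = (8*√(-27))*60 = (8*(3*I*√3))*60 = (24*I*√3)*60 = 1440*I*√3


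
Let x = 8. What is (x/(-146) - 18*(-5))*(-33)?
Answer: -216678/73 ≈ -2968.2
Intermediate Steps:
(x/(-146) - 18*(-5))*(-33) = (8/(-146) - 18*(-5))*(-33) = (8*(-1/146) + 90)*(-33) = (-4/73 + 90)*(-33) = (6566/73)*(-33) = -216678/73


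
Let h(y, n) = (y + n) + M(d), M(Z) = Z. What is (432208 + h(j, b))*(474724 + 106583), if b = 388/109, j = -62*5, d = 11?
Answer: 27367043578983/109 ≈ 2.5107e+11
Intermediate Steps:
j = -310
b = 388/109 (b = 388*(1/109) = 388/109 ≈ 3.5596)
h(y, n) = 11 + n + y (h(y, n) = (y + n) + 11 = (n + y) + 11 = 11 + n + y)
(432208 + h(j, b))*(474724 + 106583) = (432208 + (11 + 388/109 - 310))*(474724 + 106583) = (432208 - 32203/109)*581307 = (47078469/109)*581307 = 27367043578983/109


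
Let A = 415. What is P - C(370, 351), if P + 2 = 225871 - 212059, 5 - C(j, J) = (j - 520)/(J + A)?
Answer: 5287240/383 ≈ 13805.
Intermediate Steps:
C(j, J) = 5 - (-520 + j)/(415 + J) (C(j, J) = 5 - (j - 520)/(J + 415) = 5 - (-520 + j)/(415 + J))
P = 13810 (P = -2 + (225871 - 212059) = -2 + 13812 = 13810)
P - C(370, 351) = 13810 - (2595 - 1*370 + 5*351)/(415 + 351) = 13810 - (2595 - 370 + 1755)/766 = 13810 - 3980/766 = 13810 - 1*1990/383 = 13810 - 1990/383 = 5287240/383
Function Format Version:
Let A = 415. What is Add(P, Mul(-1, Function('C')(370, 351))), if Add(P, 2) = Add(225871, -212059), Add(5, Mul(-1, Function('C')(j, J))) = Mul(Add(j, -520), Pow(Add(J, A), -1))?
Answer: Rational(5287240, 383) ≈ 13805.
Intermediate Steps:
Function('C')(j, J) = Add(5, Mul(-1, Pow(Add(415, J), -1), Add(-520, j))) (Function('C')(j, J) = Add(5, Mul(-1, Mul(Add(j, -520), Pow(Add(J, 415), -1)))) = Add(5, Mul(-1, Mul(Add(-520, j), Pow(Add(415, J), -1)))) = Add(5, Mul(-1, Mul(Pow(Add(415, J), -1), Add(-520, j)))) = Add(5, Mul(-1, Pow(Add(415, J), -1), Add(-520, j))))
P = 13810 (P = Add(-2, Add(225871, -212059)) = Add(-2, 13812) = 13810)
Add(P, Mul(-1, Function('C')(370, 351))) = Add(13810, Mul(-1, Mul(Pow(Add(415, 351), -1), Add(2595, Mul(-1, 370), Mul(5, 351))))) = Add(13810, Mul(-1, Mul(Pow(766, -1), Add(2595, -370, 1755)))) = Add(13810, Mul(-1, Mul(Rational(1, 766), 3980))) = Add(13810, Mul(-1, Rational(1990, 383))) = Add(13810, Rational(-1990, 383)) = Rational(5287240, 383)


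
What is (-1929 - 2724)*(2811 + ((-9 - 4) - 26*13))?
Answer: -11446380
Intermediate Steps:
(-1929 - 2724)*(2811 + ((-9 - 4) - 26*13)) = -4653*(2811 + (-13 - 338)) = -4653*(2811 - 351) = -4653*2460 = -11446380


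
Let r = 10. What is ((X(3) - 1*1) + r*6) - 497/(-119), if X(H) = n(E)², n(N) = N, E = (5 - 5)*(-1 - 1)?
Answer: 1074/17 ≈ 63.176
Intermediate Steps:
E = 0 (E = 0*(-2) = 0)
X(H) = 0 (X(H) = 0² = 0)
((X(3) - 1*1) + r*6) - 497/(-119) = ((0 - 1*1) + 10*6) - 497/(-119) = ((0 - 1) + 60) - 497*(-1/119) = (-1 + 60) + 71/17 = 59 + 71/17 = 1074/17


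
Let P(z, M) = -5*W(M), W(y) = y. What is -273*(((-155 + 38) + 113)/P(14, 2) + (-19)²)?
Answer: -493311/5 ≈ -98662.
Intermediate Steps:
P(z, M) = -5*M
-273*(((-155 + 38) + 113)/P(14, 2) + (-19)²) = -273*(((-155 + 38) + 113)/((-5*2)) + (-19)²) = -273*((-117 + 113)/(-10) + 361) = -273*(-4*(-⅒) + 361) = -273*(⅖ + 361) = -273*1807/5 = -493311/5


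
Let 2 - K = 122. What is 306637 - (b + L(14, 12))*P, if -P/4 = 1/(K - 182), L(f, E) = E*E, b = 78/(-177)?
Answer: 2731812093/8909 ≈ 3.0664e+5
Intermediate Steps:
b = -26/59 (b = 78*(-1/177) = -26/59 ≈ -0.44068)
L(f, E) = E²
K = -120 (K = 2 - 1*122 = 2 - 122 = -120)
P = 2/151 (P = -4/(-120 - 182) = -4/(-302) = -4*(-1/302) = 2/151 ≈ 0.013245)
306637 - (b + L(14, 12))*P = 306637 - (-26/59 + 12²)*2/151 = 306637 - (-26/59 + 144)*2/151 = 306637 - 8470*2/(59*151) = 306637 - 1*16940/8909 = 306637 - 16940/8909 = 2731812093/8909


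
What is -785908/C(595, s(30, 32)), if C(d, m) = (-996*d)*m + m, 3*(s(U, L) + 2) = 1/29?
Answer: -68373996/102523087 ≈ -0.66691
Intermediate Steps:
s(U, L) = -173/87 (s(U, L) = -2 + (1/3)/29 = -2 + (1/3)*(1/29) = -2 + 1/87 = -173/87)
C(d, m) = m - 996*d*m (C(d, m) = -996*d*m + m = m - 996*d*m)
-785908/C(595, s(30, 32)) = -785908*(-87/(173*(1 - 996*595))) = -785908*(-87/(173*(1 - 592620))) = -785908/((-173/87*(-592619))) = -785908/102523087/87 = -785908*87/102523087 = -68373996/102523087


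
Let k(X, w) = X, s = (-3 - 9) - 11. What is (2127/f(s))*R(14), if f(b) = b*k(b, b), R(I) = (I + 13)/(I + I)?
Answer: 57429/14812 ≈ 3.8772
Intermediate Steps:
s = -23 (s = -12 - 11 = -23)
R(I) = (13 + I)/(2*I) (R(I) = (13 + I)/((2*I)) = (13 + I)*(1/(2*I)) = (13 + I)/(2*I))
f(b) = b² (f(b) = b*b = b²)
(2127/f(s))*R(14) = (2127/((-23)²))*((½)*(13 + 14)/14) = (2127/529)*((½)*(1/14)*27) = (2127*(1/529))*(27/28) = (2127/529)*(27/28) = 57429/14812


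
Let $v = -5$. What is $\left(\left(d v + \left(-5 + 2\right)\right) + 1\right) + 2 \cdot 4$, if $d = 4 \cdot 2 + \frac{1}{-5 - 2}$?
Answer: $- \frac{233}{7} \approx -33.286$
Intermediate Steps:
$d = \frac{55}{7}$ ($d = 8 + \frac{1}{-7} = 8 - \frac{1}{7} = \frac{55}{7} \approx 7.8571$)
$\left(\left(d v + \left(-5 + 2\right)\right) + 1\right) + 2 \cdot 4 = \left(\left(\frac{55}{7} \left(-5\right) + \left(-5 + 2\right)\right) + 1\right) + 2 \cdot 4 = \left(\left(- \frac{275}{7} - 3\right) + 1\right) + 8 = \left(- \frac{296}{7} + 1\right) + 8 = - \frac{289}{7} + 8 = - \frac{233}{7}$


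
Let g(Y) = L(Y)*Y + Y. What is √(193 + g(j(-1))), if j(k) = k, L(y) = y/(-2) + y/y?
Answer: √762/2 ≈ 13.802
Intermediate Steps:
L(y) = 1 - y/2 (L(y) = y*(-½) + 1 = -y/2 + 1 = 1 - y/2)
g(Y) = Y + Y*(1 - Y/2) (g(Y) = (1 - Y/2)*Y + Y = Y*(1 - Y/2) + Y = Y + Y*(1 - Y/2))
√(193 + g(j(-1))) = √(193 + (½)*(-1)*(4 - 1*(-1))) = √(193 + (½)*(-1)*(4 + 1)) = √(193 + (½)*(-1)*5) = √(193 - 5/2) = √(381/2) = √762/2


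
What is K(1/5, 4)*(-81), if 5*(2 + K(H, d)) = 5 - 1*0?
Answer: 81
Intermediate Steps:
K(H, d) = -1 (K(H, d) = -2 + (5 - 1*0)/5 = -2 + (5 + 0)/5 = -2 + (1/5)*5 = -2 + 1 = -1)
K(1/5, 4)*(-81) = -1*(-81) = 81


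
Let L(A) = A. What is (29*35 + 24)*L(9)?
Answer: 9351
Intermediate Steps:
(29*35 + 24)*L(9) = (29*35 + 24)*9 = (1015 + 24)*9 = 1039*9 = 9351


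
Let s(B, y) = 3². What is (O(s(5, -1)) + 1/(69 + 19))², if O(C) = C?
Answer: 628849/7744 ≈ 81.205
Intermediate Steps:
s(B, y) = 9
(O(s(5, -1)) + 1/(69 + 19))² = (9 + 1/(69 + 19))² = (9 + 1/88)² = (793/88)² = 628849/7744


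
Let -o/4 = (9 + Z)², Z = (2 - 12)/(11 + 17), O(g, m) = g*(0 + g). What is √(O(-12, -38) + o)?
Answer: I*√7585/7 ≈ 12.442*I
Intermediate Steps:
O(g, m) = g² (O(g, m) = g*g = g²)
Z = -5/14 (Z = -10/28 = -10*1/28 = -5/14 ≈ -0.35714)
o = -14641/49 (o = -4*(9 - 5/14)² = -4*(121/14)² = -4*14641/196 = -14641/49 ≈ -298.80)
√(O(-12, -38) + o) = √((-12)² - 14641/49) = √(144 - 14641/49) = √(-7585/49) = I*√7585/7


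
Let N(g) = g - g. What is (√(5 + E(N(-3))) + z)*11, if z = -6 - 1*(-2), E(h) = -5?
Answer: -44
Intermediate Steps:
N(g) = 0
z = -4 (z = -6 + 2 = -4)
(√(5 + E(N(-3))) + z)*11 = (√(5 - 5) - 4)*11 = (√0 - 4)*11 = (0 - 4)*11 = -4*11 = -44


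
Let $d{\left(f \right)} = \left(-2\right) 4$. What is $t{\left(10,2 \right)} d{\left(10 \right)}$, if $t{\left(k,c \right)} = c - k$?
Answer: $64$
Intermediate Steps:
$d{\left(f \right)} = -8$
$t{\left(10,2 \right)} d{\left(10 \right)} = \left(2 - 10\right) \left(-8\right) = \left(-8\right) \left(-8\right) = 64$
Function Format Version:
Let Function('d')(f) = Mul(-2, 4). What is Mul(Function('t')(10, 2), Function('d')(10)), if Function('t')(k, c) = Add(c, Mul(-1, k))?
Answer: 64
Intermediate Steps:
Function('d')(f) = -8
Mul(Function('t')(10, 2), Function('d')(10)) = Mul(Add(2, Mul(-1, 10)), -8) = Mul(Add(2, -10), -8) = Mul(-8, -8) = 64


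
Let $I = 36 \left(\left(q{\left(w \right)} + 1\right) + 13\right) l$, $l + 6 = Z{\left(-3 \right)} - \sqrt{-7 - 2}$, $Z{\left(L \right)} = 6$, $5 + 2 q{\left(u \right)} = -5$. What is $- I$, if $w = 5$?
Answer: $972 i \approx 972.0 i$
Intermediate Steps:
$q{\left(u \right)} = -5$ ($q{\left(u \right)} = - \frac{5}{2} + \frac{1}{2} \left(-5\right) = - \frac{5}{2} - \frac{5}{2} = -5$)
$l = - 3 i$ ($l = -6 + \left(6 - \sqrt{-7 - 2}\right) = -6 + \left(6 - \sqrt{-9}\right) = -6 + \left(6 - 3 i\right) = - 3 i \approx - 3.0 i$)
$I = - 972 i$ ($I = 36 \left(\left(-5 + 1\right) + 13\right) \left(- 3 i\right) = 36 \left(-4 + 13\right) \left(- 3 i\right) = 36 \cdot 9 \left(- 3 i\right) = 324 \left(- 3 i\right) = - 972 i \approx - 972.0 i$)
$- I = - \left(-972\right) i = 972 i$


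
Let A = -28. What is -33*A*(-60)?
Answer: -55440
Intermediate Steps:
-33*A*(-60) = -33*(-28)*(-60) = 924*(-60) = -55440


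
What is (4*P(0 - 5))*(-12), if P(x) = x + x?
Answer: 480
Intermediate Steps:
P(x) = 2*x
(4*P(0 - 5))*(-12) = (4*(2*(0 - 5)))*(-12) = (4*(2*(-5)))*(-12) = (4*(-10))*(-12) = -40*(-12) = 480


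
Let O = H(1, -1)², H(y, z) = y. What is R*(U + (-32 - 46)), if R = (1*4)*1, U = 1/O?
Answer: -308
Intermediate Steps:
O = 1 (O = 1² = 1)
U = 1 (U = 1/1 = 1)
R = 4 (R = 4*1 = 4)
R*(U + (-32 - 46)) = 4*(1 + (-32 - 46)) = 4*(1 - 78) = 4*(-77) = -308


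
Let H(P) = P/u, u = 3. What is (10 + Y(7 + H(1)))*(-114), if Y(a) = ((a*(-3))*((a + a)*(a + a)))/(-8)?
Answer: -205732/3 ≈ -68577.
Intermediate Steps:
H(P) = P/3
Y(a) = 3*a³/2 (Y(a) = ((-3*a)*((2*a)*(2*a)))*(-⅛) = ((-3*a)*(4*a²))*(-⅛) = -12*a³*(-⅛) = 3*a³/2)
(10 + Y(7 + H(1)))*(-114) = (10 + 3*(7 + (⅓)*1)³/2)*(-114) = (10 + 3*(7 + ⅓)³/2)*(-114) = (10 + 3*(22/3)³/2)*(-114) = (10 + (3/2)*(10648/27))*(-114) = (10 + 5324/9)*(-114) = (5414/9)*(-114) = -205732/3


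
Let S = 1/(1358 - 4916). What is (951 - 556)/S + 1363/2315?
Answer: -3253522787/2315 ≈ -1.4054e+6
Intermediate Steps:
S = -1/3558 (S = 1/(-3558) = -1/3558 ≈ -0.00028106)
(951 - 556)/S + 1363/2315 = (951 - 556)/(-1/3558) + 1363/2315 = 395*(-3558) + 1363*(1/2315) = -1405410 + 1363/2315 = -3253522787/2315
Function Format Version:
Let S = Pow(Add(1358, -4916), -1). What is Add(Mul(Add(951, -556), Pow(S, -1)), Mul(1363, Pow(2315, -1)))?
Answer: Rational(-3253522787, 2315) ≈ -1.4054e+6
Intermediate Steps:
S = Rational(-1, 3558) (S = Pow(-3558, -1) = Rational(-1, 3558) ≈ -0.00028106)
Add(Mul(Add(951, -556), Pow(S, -1)), Mul(1363, Pow(2315, -1))) = Add(Mul(Add(951, -556), Pow(Rational(-1, 3558), -1)), Mul(1363, Pow(2315, -1))) = Add(Mul(395, -3558), Mul(1363, Rational(1, 2315))) = Add(-1405410, Rational(1363, 2315)) = Rational(-3253522787, 2315)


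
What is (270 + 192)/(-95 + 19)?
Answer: -231/38 ≈ -6.0789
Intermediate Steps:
(270 + 192)/(-95 + 19) = 462/(-76) = 462*(-1/76) = -231/38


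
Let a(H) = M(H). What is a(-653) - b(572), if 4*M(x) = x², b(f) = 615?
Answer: 423949/4 ≈ 1.0599e+5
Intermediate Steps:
M(x) = x²/4
a(H) = H²/4
a(-653) - b(572) = (¼)*(-653)² - 1*615 = (¼)*426409 - 615 = 426409/4 - 615 = 423949/4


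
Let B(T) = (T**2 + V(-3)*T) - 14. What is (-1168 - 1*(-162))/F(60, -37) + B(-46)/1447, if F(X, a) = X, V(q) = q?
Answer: -660641/43410 ≈ -15.219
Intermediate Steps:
B(T) = -14 + T**2 - 3*T (B(T) = (T**2 - 3*T) - 14 = -14 + T**2 - 3*T)
(-1168 - 1*(-162))/F(60, -37) + B(-46)/1447 = (-1168 - 1*(-162))/60 + (-14 + (-46)**2 - 3*(-46))/1447 = (-1168 + 162)*(1/60) + (-14 + 2116 + 138)*(1/1447) = -1006*1/60 + 2240*(1/1447) = -503/30 + 2240/1447 = -660641/43410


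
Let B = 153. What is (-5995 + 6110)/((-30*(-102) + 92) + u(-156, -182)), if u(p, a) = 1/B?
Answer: 17595/482257 ≈ 0.036485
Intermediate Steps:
u(p, a) = 1/153
(-5995 + 6110)/((-30*(-102) + 92) + u(-156, -182)) = (-5995 + 6110)/((-30*(-102) + 92) + 1/153) = 115/((3060 + 92) + 1/153) = 115/(3152 + 1/153) = 115/(482257/153) = 115*(153/482257) = 17595/482257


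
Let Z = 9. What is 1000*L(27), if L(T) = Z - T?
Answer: -18000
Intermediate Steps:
L(T) = 9 - T
1000*L(27) = 1000*(9 - 1*27) = 1000*(9 - 27) = 1000*(-18) = -18000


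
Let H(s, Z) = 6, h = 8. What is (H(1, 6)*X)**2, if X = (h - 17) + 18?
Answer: 2916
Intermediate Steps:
X = 9 (X = (8 - 17) + 18 = -9 + 18 = 9)
(H(1, 6)*X)**2 = (6*9)**2 = 54**2 = 2916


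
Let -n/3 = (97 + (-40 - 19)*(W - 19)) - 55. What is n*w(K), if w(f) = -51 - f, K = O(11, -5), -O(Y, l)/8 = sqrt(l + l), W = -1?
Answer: 186966 - 29328*I*sqrt(10) ≈ 1.8697e+5 - 92743.0*I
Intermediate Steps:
O(Y, l) = -8*sqrt(2)*sqrt(l) (O(Y, l) = -8*sqrt(l + l) = -8*sqrt(2)*sqrt(l))
K = -8*I*sqrt(10) (K = -8*sqrt(2)*sqrt(-5) = -8*sqrt(2)*I*sqrt(5) = -8*I*sqrt(10) ≈ -25.298*I)
n = -3666 (n = -3*((97 + (-40 - 19)*(-1 - 19)) - 55) = -3*((97 - 59*(-20)) - 55) = -3*((97 + 1180) - 55) = -3*(1277 - 55) = -3*1222 = -3666)
n*w(K) = -3666*(-51 - (-8)*I*sqrt(10)) = -3666*(-51 + 8*I*sqrt(10)) = 186966 - 29328*I*sqrt(10)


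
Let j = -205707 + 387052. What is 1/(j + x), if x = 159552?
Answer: 1/340897 ≈ 2.9334e-6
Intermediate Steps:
j = 181345
1/(j + x) = 1/(181345 + 159552) = 1/340897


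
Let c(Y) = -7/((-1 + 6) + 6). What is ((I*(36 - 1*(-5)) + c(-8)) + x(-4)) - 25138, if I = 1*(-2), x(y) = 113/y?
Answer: -1110951/44 ≈ -25249.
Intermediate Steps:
c(Y) = -7/11 (c(Y) = -7/(5 + 6) = -7/11)
I = -2
((I*(36 - 1*(-5)) + c(-8)) + x(-4)) - 25138 = ((-2*(36 - 1*(-5)) - 7/11) + 113/(-4)) - 25138 = ((-2*(36 + 5) - 7/11) + 113*(-¼)) - 25138 = ((-2*41 - 7/11) - 113/4) - 25138 = ((-82 - 7/11) - 113/4) - 25138 = (-909/11 - 113/4) - 25138 = -4879/44 - 25138 = -1110951/44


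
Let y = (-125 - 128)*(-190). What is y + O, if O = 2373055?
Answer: 2421125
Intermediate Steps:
y = 48070 (y = -253*(-190) = 48070)
y + O = 48070 + 2373055 = 2421125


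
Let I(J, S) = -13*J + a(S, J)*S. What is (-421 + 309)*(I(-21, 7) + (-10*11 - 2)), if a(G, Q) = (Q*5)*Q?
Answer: -1746752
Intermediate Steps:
a(G, Q) = 5*Q**2 (a(G, Q) = (5*Q)*Q = 5*Q**2)
I(J, S) = -13*J + 5*S*J**2 (I(J, S) = -13*J + (5*J**2)*S = -13*J + 5*S*J**2)
(-421 + 309)*(I(-21, 7) + (-10*11 - 2)) = (-421 + 309)*(-21*(-13 + 5*(-21)*7) + (-10*11 - 2)) = -112*(-21*(-13 - 735) + (-110 - 2)) = -112*(-21*(-748) - 112) = -112*(15708 - 112) = -112*15596 = -1746752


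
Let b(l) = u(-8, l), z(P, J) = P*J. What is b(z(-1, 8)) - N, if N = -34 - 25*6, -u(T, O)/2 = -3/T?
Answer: 733/4 ≈ 183.25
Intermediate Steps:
z(P, J) = J*P
u(T, O) = 6/T (u(T, O) = -(-6)/T = 6/T)
N = -184 (N = -34 - 150 = -184)
b(l) = -¾ (b(l) = 6/(-8) = 6*(-⅛) = -¾)
b(z(-1, 8)) - N = -¾ - 1*(-184) = -¾ + 184 = 733/4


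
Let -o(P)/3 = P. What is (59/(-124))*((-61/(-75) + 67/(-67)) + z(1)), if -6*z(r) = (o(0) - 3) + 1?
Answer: -649/9300 ≈ -0.069785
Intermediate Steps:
o(P) = -3*P
z(r) = ⅓ (z(r) = -((-3*0 - 3) + 1)/6 = -((0 - 3) + 1)/6 = -(-3 + 1)/6 = -⅙*(-2) = ⅓)
(59/(-124))*((-61/(-75) + 67/(-67)) + z(1)) = (59/(-124))*((-61/(-75) + 67/(-67)) + ⅓) = (59*(-1/124))*((-61*(-1/75) + 67*(-1/67)) + ⅓) = -59*((61/75 - 1) + ⅓)/124 = -59*(-14/75 + ⅓)/124 = -59/124*11/75 = -649/9300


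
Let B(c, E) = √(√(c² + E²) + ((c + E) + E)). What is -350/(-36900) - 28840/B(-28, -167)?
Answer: 7/738 + 28840*I/√(362 - √28673) ≈ 0.0094851 + 2077.7*I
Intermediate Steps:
B(c, E) = √(c + √(E² + c²) + 2*E) (B(c, E) = √(√(E² + c²) + ((E + c) + E)) = √(√(E² + c²) + (c + 2*E)) = √(c + √(E² + c²) + 2*E))
-350/(-36900) - 28840/B(-28, -167) = -350/(-36900) - 28840/√(-28 + √((-167)² + (-28)²) + 2*(-167)) = -350*(-1/36900) - 28840/√(-28 + √(27889 + 784) - 334) = 7/738 - 28840/√(-28 + √28673 - 334) = 7/738 - 28840/√(-362 + √28673)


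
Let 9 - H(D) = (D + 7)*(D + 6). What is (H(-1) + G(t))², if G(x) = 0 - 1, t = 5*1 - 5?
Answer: 484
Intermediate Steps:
t = 0 (t = 5 - 5 = 0)
H(D) = 9 - (6 + D)*(7 + D) (H(D) = 9 - (D + 7)*(D + 6) = 9 - (7 + D)*(6 + D) = 9 - (6 + D)*(7 + D))
G(x) = -1
(H(-1) + G(t))² = ((-33 - 1*(-1)² - 13*(-1)) - 1)² = ((-33 - 1*1 + 13) - 1)² = ((-33 - 1 + 13) - 1)² = (-21 - 1)² = (-22)² = 484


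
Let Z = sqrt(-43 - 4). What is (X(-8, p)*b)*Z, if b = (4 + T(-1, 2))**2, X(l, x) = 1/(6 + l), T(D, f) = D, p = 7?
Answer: -9*I*sqrt(47)/2 ≈ -30.85*I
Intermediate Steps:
b = 9 (b = (4 - 1)**2 = 3**2 = 9)
Z = I*sqrt(47) (Z = sqrt(-47) = I*sqrt(47) ≈ 6.8557*I)
(X(-8, p)*b)*Z = (9/(6 - 8))*(I*sqrt(47)) = (9/(-2))*(I*sqrt(47)) = (-1/2*9)*(I*sqrt(47)) = -9*I*sqrt(47)/2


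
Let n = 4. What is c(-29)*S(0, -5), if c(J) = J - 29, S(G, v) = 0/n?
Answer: 0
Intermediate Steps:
S(G, v) = 0 (S(G, v) = 0/4 = 0*(1/4) = 0)
c(J) = -29 + J
c(-29)*S(0, -5) = (-29 - 29)*0 = -58*0 = 0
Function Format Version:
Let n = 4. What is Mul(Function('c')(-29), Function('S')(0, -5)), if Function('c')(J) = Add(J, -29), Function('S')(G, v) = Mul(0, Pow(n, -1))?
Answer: 0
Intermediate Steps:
Function('S')(G, v) = 0 (Function('S')(G, v) = Mul(0, Pow(4, -1)) = Mul(0, Rational(1, 4)) = 0)
Function('c')(J) = Add(-29, J)
Mul(Function('c')(-29), Function('S')(0, -5)) = Mul(Add(-29, -29), 0) = Mul(-58, 0) = 0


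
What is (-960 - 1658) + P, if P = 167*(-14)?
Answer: -4956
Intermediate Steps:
P = -2338
(-960 - 1658) + P = (-960 - 1658) - 2338 = -2618 - 2338 = -4956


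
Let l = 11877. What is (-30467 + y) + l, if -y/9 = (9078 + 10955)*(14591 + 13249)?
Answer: -5019487070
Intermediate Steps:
y = -5019468480 (y = -9*(9078 + 10955)*(14591 + 13249) = -180297*27840 = -9*557718720 = -5019468480)
(-30467 + y) + l = (-30467 - 5019468480) + 11877 = -5019498947 + 11877 = -5019487070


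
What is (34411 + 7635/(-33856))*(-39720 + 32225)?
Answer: -8731758801595/33856 ≈ -2.5791e+8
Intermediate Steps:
(34411 + 7635/(-33856))*(-39720 + 32225) = (34411 + 7635*(-1/33856))*(-7495) = (34411 - 7635/33856)*(-7495) = (1165011181/33856)*(-7495) = -8731758801595/33856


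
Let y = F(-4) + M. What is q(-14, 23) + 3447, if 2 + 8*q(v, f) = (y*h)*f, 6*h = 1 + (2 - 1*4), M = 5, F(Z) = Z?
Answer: 165421/48 ≈ 3446.3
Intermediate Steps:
h = -⅙ (h = (1 + (2 - 1*4))/6 = (1 + (2 - 4))/6 = (1 - 2)/6 = (⅙)*(-1) = -⅙ ≈ -0.16667)
y = 1 (y = -4 + 5 = 1)
q(v, f) = -¼ - f/48 (q(v, f) = -¼ + ((1*(-⅙))*f)/8 = -¼ + (-f/6)/8 = -¼ - f/48)
q(-14, 23) + 3447 = (-¼ - 1/48*23) + 3447 = (-¼ - 23/48) + 3447 = -35/48 + 3447 = 165421/48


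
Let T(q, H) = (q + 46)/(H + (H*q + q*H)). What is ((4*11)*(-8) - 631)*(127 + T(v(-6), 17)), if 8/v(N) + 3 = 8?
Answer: -376489/3 ≈ -1.2550e+5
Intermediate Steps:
v(N) = 8/5 (v(N) = 8/(-3 + 8) = 8/5)
T(q, H) = (46 + q)/(H + 2*H*q) (T(q, H) = (46 + q)/(H + (H*q + H*q)) = (46 + q)/(H + 2*H*q))
((4*11)*(-8) - 631)*(127 + T(v(-6), 17)) = ((4*11)*(-8) - 631)*(127 + (46 + 8/5)/(17*(1 + 2*(8/5)))) = (44*(-8) - 631)*(127 + (1/17)*(238/5)/(1 + 16/5)) = (-352 - 631)*(127 + (1/17)*(238/5)/(21/5)) = -983*(127 + (1/17)*(5/21)*(238/5)) = -983*(127 + 2/3) = -983*383/3 = -376489/3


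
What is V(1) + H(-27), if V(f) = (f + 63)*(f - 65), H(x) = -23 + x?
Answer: -4146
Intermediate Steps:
V(f) = (-65 + f)*(63 + f) (V(f) = (63 + f)*(-65 + f) = (-65 + f)*(63 + f))
V(1) + H(-27) = (-4095 + 1**2 - 2*1) + (-23 - 27) = (-4095 + 1 - 2) - 50 = -4096 - 50 = -4146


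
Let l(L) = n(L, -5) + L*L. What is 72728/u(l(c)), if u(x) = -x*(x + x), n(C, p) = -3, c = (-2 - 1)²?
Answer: -9091/1521 ≈ -5.9770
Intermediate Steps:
c = 9 (c = (-3)² = 9)
l(L) = -3 + L² (l(L) = -3 + L*L = -3 + L²)
u(x) = -2*x² (u(x) = -x*2*x = -2*x²)
72728/u(l(c)) = 72728/((-2*(-3 + 9²)²)) = 72728/((-2*(-3 + 81)²)) = 72728/((-2*78²)) = 72728/((-2*6084)) = 72728/(-12168) = 72728*(-1/12168) = -9091/1521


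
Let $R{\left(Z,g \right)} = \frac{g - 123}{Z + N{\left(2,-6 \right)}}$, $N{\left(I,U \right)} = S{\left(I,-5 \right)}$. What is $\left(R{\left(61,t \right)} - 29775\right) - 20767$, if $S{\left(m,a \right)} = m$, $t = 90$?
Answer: $- \frac{1061393}{21} \approx -50543.0$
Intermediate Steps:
$N{\left(I,U \right)} = I$
$R{\left(Z,g \right)} = \frac{-123 + g}{2 + Z}$ ($R{\left(Z,g \right)} = \frac{g - 123}{Z + 2} = \frac{-123 + g}{2 + Z}$)
$\left(R{\left(61,t \right)} - 29775\right) - 20767 = \left(\frac{-123 + 90}{2 + 61} - 29775\right) - 20767 = \left(\frac{1}{63} \left(-33\right) - 29775\right) - 20767 = \left(- \frac{11}{21} - 29775\right) - 20767 = - \frac{625286}{21} - 20767 = - \frac{1061393}{21}$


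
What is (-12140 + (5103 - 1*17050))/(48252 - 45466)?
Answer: -3441/398 ≈ -8.6457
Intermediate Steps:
(-12140 + (5103 - 1*17050))/(48252 - 45466) = (-12140 + (5103 - 17050))/2786 = (-12140 - 11947)*(1/2786) = -24087*1/2786 = -3441/398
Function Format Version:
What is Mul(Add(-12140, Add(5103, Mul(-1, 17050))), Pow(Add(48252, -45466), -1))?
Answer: Rational(-3441, 398) ≈ -8.6457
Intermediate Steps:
Mul(Add(-12140, Add(5103, Mul(-1, 17050))), Pow(Add(48252, -45466), -1)) = Mul(Add(-12140, Add(5103, -17050)), Pow(2786, -1)) = Mul(Add(-12140, -11947), Rational(1, 2786)) = Mul(-24087, Rational(1, 2786)) = Rational(-3441, 398)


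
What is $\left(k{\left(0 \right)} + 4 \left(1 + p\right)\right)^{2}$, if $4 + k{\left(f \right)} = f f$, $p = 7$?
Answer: $784$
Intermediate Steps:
$k{\left(f \right)} = -4 + f^{2}$ ($k{\left(f \right)} = -4 + f f = -4 + f^{2}$)
$\left(k{\left(0 \right)} + 4 \left(1 + p\right)\right)^{2} = \left(\left(-4 + 0^{2}\right) + 4 \left(1 + 7\right)\right)^{2} = \left(\left(-4 + 0\right) + 4 \cdot 8\right)^{2} = \left(-4 + 32\right)^{2} = 28^{2} = 784$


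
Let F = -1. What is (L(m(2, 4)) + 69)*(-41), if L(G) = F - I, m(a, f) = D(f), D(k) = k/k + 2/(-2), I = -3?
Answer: -2911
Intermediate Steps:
D(k) = 0 (D(k) = 1 + 2*(-1/2) = 1 - 1 = 0)
m(a, f) = 0
L(G) = 2 (L(G) = -1 - 1*(-3) = -1 + 3 = 2)
(L(m(2, 4)) + 69)*(-41) = (2 + 69)*(-41) = 71*(-41) = -2911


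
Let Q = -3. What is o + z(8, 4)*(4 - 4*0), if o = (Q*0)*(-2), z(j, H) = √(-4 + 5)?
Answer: 4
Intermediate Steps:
z(j, H) = 1 (z(j, H) = √1 = 1)
o = 0 (o = -3*0*(-2) = 0*(-2) = 0)
o + z(8, 4)*(4 - 4*0) = 0 + 1*(4 - 4*0) = 0 + 1*(4 + 0) = 0 + 1*4 = 0 + 4 = 4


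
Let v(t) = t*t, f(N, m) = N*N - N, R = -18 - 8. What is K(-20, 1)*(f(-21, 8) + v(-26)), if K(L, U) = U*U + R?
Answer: -28450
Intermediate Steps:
R = -26
f(N, m) = N**2 - N
K(L, U) = -26 + U**2 (K(L, U) = U*U - 26 = U**2 - 26 = -26 + U**2)
v(t) = t**2
K(-20, 1)*(f(-21, 8) + v(-26)) = (-26 + 1**2)*(-21*(-1 - 21) + (-26)**2) = (-26 + 1)*(-21*(-22) + 676) = -25*(462 + 676) = -25*1138 = -28450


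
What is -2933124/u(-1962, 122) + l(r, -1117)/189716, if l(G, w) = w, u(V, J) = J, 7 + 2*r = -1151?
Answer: -4561153189/189716 ≈ -24042.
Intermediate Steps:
r = -579 (r = -7/2 + (½)*(-1151) = -7/2 - 1151/2 = -579)
-2933124/u(-1962, 122) + l(r, -1117)/189716 = -2933124/122 - 1117/189716 = -2933124*1/122 - 1117*1/189716 = -24042 - 1117/189716 = -4561153189/189716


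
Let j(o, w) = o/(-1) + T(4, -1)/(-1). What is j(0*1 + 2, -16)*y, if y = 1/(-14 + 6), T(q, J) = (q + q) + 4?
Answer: 7/4 ≈ 1.7500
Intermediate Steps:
T(q, J) = 4 + 2*q (T(q, J) = 2*q + 4 = 4 + 2*q)
j(o, w) = -12 - o (j(o, w) = o/(-1) + (4 + 2*4)/(-1) = o*(-1) + (4 + 8)*(-1) = -o + 12*(-1) = -o - 12 = -12 - o)
y = -⅛ (y = 1/(-8) = -⅛ ≈ -0.12500)
j(0*1 + 2, -16)*y = (-12 - (0*1 + 2))*(-⅛) = (-12 - (0 + 2))*(-⅛) = (-12 - 1*2)*(-⅛) = (-12 - 2)*(-⅛) = -14*(-⅛) = 7/4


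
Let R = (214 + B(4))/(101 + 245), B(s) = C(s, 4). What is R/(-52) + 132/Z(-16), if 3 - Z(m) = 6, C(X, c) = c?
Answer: -395933/8996 ≈ -44.012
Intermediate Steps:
B(s) = 4
Z(m) = -3 (Z(m) = 3 - 1*6 = 3 - 6 = -3)
R = 109/173 (R = (214 + 4)/(101 + 245) = 218/346 = 218*(1/346) = 109/173 ≈ 0.63006)
R/(-52) + 132/Z(-16) = (109/173)/(-52) + 132/(-3) = (109/173)*(-1/52) + 132*(-⅓) = -109/8996 - 44 = -395933/8996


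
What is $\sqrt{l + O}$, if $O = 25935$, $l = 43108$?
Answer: $\sqrt{69043} \approx 262.76$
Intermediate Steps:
$\sqrt{l + O} = \sqrt{43108 + 25935} = \sqrt{69043}$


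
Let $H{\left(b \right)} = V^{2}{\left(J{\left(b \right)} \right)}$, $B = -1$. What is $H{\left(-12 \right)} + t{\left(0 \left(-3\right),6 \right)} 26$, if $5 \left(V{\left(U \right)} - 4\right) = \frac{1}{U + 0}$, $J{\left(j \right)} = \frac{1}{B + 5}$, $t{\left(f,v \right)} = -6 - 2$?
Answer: $- \frac{4624}{25} \approx -184.96$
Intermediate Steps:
$t{\left(f,v \right)} = -8$
$J{\left(j \right)} = \frac{1}{4}$ ($J{\left(j \right)} = \frac{1}{-1 + 5} = \frac{1}{4}$)
$V{\left(U \right)} = 4 + \frac{1}{5 U}$ ($V{\left(U \right)} = 4 + \frac{1}{5 \left(U + 0\right)} = 4 + \frac{1}{5 U}$)
$H{\left(b \right)} = \frac{576}{25}$ ($H{\left(b \right)} = \left(4 + \frac{\frac{1}{\frac{1}{4}}}{5}\right)^{2} = \left(4 + \frac{1}{5} \cdot 4\right)^{2} = \left(4 + \frac{4}{5}\right)^{2} = \left(\frac{24}{5}\right)^{2} = \frac{576}{25}$)
$H{\left(-12 \right)} + t{\left(0 \left(-3\right),6 \right)} 26 = \frac{576}{25} - 208 = - \frac{4624}{25}$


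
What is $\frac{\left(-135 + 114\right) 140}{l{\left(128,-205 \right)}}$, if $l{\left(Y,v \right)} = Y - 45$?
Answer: $- \frac{2940}{83} \approx -35.422$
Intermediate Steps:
$l{\left(Y,v \right)} = -45 + Y$
$\frac{\left(-135 + 114\right) 140}{l{\left(128,-205 \right)}} = \frac{\left(-135 + 114\right) 140}{-45 + 128} = \frac{\left(-21\right) 140}{83} = \left(-2940\right) \frac{1}{83} = - \frac{2940}{83}$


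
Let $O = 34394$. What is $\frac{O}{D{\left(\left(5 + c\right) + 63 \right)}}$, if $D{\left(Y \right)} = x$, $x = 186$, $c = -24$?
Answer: $\frac{17197}{93} \approx 184.91$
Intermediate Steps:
$D{\left(Y \right)} = 186$
$\frac{O}{D{\left(\left(5 + c\right) + 63 \right)}} = \frac{34394}{186} = 34394 \cdot \frac{1}{186} = \frac{17197}{93}$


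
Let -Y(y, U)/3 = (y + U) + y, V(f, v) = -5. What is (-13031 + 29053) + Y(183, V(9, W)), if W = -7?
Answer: 14939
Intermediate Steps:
Y(y, U) = -6*y - 3*U (Y(y, U) = -3*((y + U) + y) = -3*((U + y) + y) = -3*(U + 2*y) = -6*y - 3*U)
(-13031 + 29053) + Y(183, V(9, W)) = (-13031 + 29053) + (-6*183 - 3*(-5)) = 16022 + (-1098 + 15) = 16022 - 1083 = 14939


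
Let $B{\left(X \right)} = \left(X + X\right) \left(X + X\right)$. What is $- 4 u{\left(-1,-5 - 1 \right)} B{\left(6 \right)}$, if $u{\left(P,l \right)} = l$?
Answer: $3456$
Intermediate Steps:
$B{\left(X \right)} = 4 X^{2}$ ($B{\left(X \right)} = 2 X 2 X = 4 X^{2}$)
$- 4 u{\left(-1,-5 - 1 \right)} B{\left(6 \right)} = - 4 \left(-5 - 1\right) 4 \cdot 6^{2} = - 4 \left(-5 - 1\right) 4 \cdot 36 = \left(-4\right) \left(-6\right) 144 = 24 \cdot 144 = 3456$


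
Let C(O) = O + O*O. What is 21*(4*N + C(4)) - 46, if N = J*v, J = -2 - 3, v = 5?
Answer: -1726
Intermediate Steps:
J = -5
C(O) = O + O**2
N = -25 (N = -5*5 = -25)
21*(4*N + C(4)) - 46 = 21*(4*(-25) + 4*(1 + 4)) - 46 = 21*(-100 + 4*5) - 46 = 21*(-100 + 20) - 46 = 21*(-80) - 46 = -1680 - 46 = -1726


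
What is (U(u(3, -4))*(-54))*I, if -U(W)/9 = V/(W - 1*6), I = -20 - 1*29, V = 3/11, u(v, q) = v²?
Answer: -23814/11 ≈ -2164.9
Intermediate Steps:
V = 3/11 (V = 3*(1/11) = 3/11 ≈ 0.27273)
I = -49 (I = -20 - 29 = -49)
U(W) = -27/(11*(-6 + W)) (U(W) = -27/(11*(W - 1*6)) = -27/(11*(W - 6)) = -27/(11*(-6 + W)))
(U(u(3, -4))*(-54))*I = (-27/(-66 + 11*3²)*(-54))*(-49) = (-27/(-66 + 11*9)*(-54))*(-49) = (-27/(-66 + 99)*(-54))*(-49) = (-27/33*(-54))*(-49) = (-27*1/33*(-54))*(-49) = -9/11*(-54)*(-49) = (486/11)*(-49) = -23814/11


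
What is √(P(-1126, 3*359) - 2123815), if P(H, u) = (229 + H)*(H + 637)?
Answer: I*√1685182 ≈ 1298.1*I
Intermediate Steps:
P(H, u) = (229 + H)*(637 + H)
√(P(-1126, 3*359) - 2123815) = √((145873 + (-1126)² + 866*(-1126)) - 2123815) = √((145873 + 1267876 - 975116) - 2123815) = √(438633 - 2123815) = √(-1685182) = I*√1685182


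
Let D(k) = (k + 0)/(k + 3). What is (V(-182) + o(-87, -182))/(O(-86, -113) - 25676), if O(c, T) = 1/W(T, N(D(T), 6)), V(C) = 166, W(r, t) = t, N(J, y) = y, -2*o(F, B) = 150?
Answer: -546/154055 ≈ -0.0035442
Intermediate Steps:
D(k) = k/(3 + k)
o(F, B) = -75 (o(F, B) = -1/2*150 = -75)
O(c, T) = 1/6
(V(-182) + o(-87, -182))/(O(-86, -113) - 25676) = (166 - 75)/(1/6 - 25676) = 91/(-154055/6) = 91*(-6/154055) = -546/154055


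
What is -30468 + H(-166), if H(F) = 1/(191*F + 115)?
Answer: -962514589/31591 ≈ -30468.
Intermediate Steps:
H(F) = 1/(115 + 191*F)
-30468 + H(-166) = -30468 + 1/(115 + 191*(-166)) = -30468 + 1/(115 - 31706) = -30468 + 1/(-31591) = -30468 - 1/31591 = -962514589/31591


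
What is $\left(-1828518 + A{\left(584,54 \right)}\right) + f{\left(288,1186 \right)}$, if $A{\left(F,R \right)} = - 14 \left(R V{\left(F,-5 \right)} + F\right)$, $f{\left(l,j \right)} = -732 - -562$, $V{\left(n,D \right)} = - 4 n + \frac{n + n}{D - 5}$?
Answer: $\frac{87264}{5} \approx 17453.0$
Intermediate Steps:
$V{\left(n,D \right)} = - 4 n + \frac{2 n}{-5 + D}$
$f{\left(l,j \right)} = -170$ ($f{\left(l,j \right)} = -732 + 562 = -170$)
$A{\left(F,R \right)} = - 14 F + \frac{294 F R}{5}$ ($A{\left(F,R \right)} = - 14 \left(R \frac{2 F \left(11 - -10\right)}{-5 - 5} + F\right) = - 14 \left(R \frac{2 F \left(11 + 10\right)}{-10} + F\right) = - 14 \left(R 2 F \left(- \frac{1}{10}\right) 21 + F\right) = - 14 \left(R \left(- \frac{21 F}{5}\right) + F\right) = - 14 \left(- \frac{21 F R}{5} + F\right) = - 14 \left(F - \frac{21 F R}{5}\right) = - 14 F + \frac{294 F R}{5}$)
$\left(-1828518 + A{\left(584,54 \right)}\right) + f{\left(288,1186 \right)} = \left(-1828518 + \frac{14}{5} \cdot 584 \left(-5 + 21 \cdot 54\right)\right) - 170 = \left(-1828518 + \frac{14}{5} \cdot 584 \left(-5 + 1134\right)\right) - 170 = \left(-1828518 + \frac{14}{5} \cdot 584 \cdot 1129\right) - 170 = \left(-1828518 + \frac{9230704}{5}\right) - 170 = \frac{88114}{5} - 170 = \frac{87264}{5}$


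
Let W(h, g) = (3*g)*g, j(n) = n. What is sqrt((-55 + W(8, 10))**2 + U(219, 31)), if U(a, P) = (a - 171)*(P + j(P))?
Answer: 251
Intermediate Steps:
W(h, g) = 3*g**2
U(a, P) = 2*P*(-171 + a) (U(a, P) = (a - 171)*(P + P) = (-171 + a)*(2*P) = 2*P*(-171 + a))
sqrt((-55 + W(8, 10))**2 + U(219, 31)) = sqrt((-55 + 3*10**2)**2 + 2*31*(-171 + 219)) = sqrt((-55 + 3*100)**2 + 2*31*48) = sqrt((-55 + 300)**2 + 2976) = sqrt(245**2 + 2976) = sqrt(60025 + 2976) = sqrt(63001) = 251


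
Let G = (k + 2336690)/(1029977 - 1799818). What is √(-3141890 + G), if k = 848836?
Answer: 2*I*√465514947398310614/769841 ≈ 1772.5*I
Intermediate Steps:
G = -3185526/769841 (G = (848836 + 2336690)/(1029977 - 1799818) = 3185526/(-769841) = 3185526*(-1/769841) = -3185526/769841 ≈ -4.1379)
√(-3141890 + G) = √(-3141890 - 3185526/769841) = √(-2418758925016/769841) = 2*I*√465514947398310614/769841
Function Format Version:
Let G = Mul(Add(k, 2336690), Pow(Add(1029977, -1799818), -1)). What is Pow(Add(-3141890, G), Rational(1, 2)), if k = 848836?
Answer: Mul(Rational(2, 769841), I, Pow(465514947398310614, Rational(1, 2))) ≈ Mul(1772.5, I)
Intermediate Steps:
G = Rational(-3185526, 769841) (G = Mul(Add(848836, 2336690), Pow(Add(1029977, -1799818), -1)) = Mul(3185526, Pow(-769841, -1)) = Mul(3185526, Rational(-1, 769841)) = Rational(-3185526, 769841) ≈ -4.1379)
Pow(Add(-3141890, G), Rational(1, 2)) = Pow(Add(-3141890, Rational(-3185526, 769841)), Rational(1, 2)) = Pow(Rational(-2418758925016, 769841), Rational(1, 2)) = Mul(Rational(2, 769841), I, Pow(465514947398310614, Rational(1, 2)))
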